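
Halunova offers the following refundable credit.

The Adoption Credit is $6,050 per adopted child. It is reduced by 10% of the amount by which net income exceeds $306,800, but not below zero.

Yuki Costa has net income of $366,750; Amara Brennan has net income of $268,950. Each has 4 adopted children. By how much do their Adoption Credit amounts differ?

$5,995

Yuki ($366,750): Adoption Credit: base = 4 × $6,050 = $24,200. 10% of the $59,950 excess over $306,800 is $5,995; credit = $24,200 − $5,995 = $18,205.
Amara ($268,950): Adoption Credit: base = 4 × $6,050 = $24,200. $268,950 is at or below the $306,800 threshold, so the full $24,200 applies.
Difference: |$18,205 − $24,200| = $5,995.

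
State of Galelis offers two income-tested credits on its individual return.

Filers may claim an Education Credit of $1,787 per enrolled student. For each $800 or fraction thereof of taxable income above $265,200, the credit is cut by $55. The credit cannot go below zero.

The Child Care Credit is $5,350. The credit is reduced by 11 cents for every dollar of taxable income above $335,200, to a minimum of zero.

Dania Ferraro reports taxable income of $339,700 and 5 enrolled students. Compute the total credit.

$8,620

Education Credit: base = 5 × $1,787 = $8,935. income exceeds $265,200 by $74,500, which is 94 full-or-partial $800 increments; reduction = 94 × $55 = $5,170, leaving $3,765.
Child Care Credit: 11% of the $4,500 excess over $335,200 is $495; credit = $5,350 − $495 = $4,855.
Total: $3,765 + $4,855 = $8,620.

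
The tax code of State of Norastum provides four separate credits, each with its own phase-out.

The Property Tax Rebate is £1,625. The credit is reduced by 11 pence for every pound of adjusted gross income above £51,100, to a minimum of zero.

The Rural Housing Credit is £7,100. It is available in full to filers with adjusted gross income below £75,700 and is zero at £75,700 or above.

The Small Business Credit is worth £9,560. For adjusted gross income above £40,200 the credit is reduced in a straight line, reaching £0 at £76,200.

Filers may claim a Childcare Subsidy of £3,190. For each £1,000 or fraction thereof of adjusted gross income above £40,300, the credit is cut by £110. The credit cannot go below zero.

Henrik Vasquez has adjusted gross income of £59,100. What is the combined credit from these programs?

Property Tax Rebate: 11% of the £8,000 excess over £51,100 is £880; credit = £1,625 − £880 = £745.
Rural Housing Credit: £59,100 is below the £75,700 cutoff, so the full £7,100 applies.
Small Business Credit: £59,100 is £18,900 into a £36,000 phase-out range, leaving 17,100/36,000 of the credit: £9,560 × 17,100/36,000 = £4,541.
Childcare Subsidy: income exceeds £40,300 by £18,800, which is 19 full-or-partial £1,000 increments; reduction = 19 × £110 = £2,090, leaving £1,100.
Total: £745 + £7,100 + £4,541 + £1,100 = £13,486.

£13,486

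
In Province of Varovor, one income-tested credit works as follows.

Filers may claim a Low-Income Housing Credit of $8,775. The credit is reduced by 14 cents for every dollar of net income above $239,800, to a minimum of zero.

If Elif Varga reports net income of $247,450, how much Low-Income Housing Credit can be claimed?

Low-Income Housing Credit: 14% of the $7,650 excess over $239,800 is $1,071; credit = $8,775 − $1,071 = $7,704.

$7,704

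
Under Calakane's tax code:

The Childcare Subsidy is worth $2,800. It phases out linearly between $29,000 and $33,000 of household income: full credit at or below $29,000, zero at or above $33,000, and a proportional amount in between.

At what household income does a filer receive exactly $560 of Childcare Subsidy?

$32,200

$560 is 560/2,800 of the full $2,800, so 2,240/2,800 of the $4,000 range has been used: income = $29,000 + $4,000 × 2,240/2,800 = $32,200.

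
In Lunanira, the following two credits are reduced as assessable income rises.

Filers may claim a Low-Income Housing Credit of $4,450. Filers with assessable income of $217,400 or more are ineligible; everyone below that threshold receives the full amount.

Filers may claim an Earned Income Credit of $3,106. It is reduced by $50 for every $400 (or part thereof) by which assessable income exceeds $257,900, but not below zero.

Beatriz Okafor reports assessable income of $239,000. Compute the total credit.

$3,106

Low-Income Housing Credit: $239,000 meets or exceeds the $217,400 cutoff, so the credit is $0.
Earned Income Credit: $239,000 is at or below the $257,900 threshold, so the full $3,106 applies.
Total: $0 + $3,106 = $3,106.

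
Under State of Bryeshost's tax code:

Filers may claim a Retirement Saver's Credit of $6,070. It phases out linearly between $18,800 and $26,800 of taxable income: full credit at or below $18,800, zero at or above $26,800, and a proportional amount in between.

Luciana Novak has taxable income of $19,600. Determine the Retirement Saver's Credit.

$5,463

Retirement Saver's Credit: $19,600 is $800 into a $8,000 phase-out range, leaving 7,200/8,000 of the credit: $6,070 × 7,200/8,000 = $5,463.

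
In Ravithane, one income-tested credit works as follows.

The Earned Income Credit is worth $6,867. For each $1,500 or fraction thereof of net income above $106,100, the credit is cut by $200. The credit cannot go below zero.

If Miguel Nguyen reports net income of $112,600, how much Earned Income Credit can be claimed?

Earned Income Credit: income exceeds $106,100 by $6,500, which is 5 full-or-partial $1,500 increments; reduction = 5 × $200 = $1,000, leaving $5,867.

$5,867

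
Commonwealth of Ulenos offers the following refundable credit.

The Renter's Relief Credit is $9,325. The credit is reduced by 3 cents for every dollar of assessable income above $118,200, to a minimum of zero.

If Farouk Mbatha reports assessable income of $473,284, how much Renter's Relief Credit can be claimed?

Renter's Relief Credit: 3% of the $355,084 excess over $118,200 is $10,652.52 ≥ base, so the credit is $0.

$0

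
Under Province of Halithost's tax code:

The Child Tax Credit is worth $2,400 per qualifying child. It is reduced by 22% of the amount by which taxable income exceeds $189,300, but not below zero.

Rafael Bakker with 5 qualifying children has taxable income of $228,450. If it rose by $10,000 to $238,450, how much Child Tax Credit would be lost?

At $228,450 — base = 5 × $2,400 = $12,000. 22% of the $39,150 excess over $189,300 is $8,613; credit = $12,000 − $8,613 = $3,387.
At $238,450 — base = 5 × $2,400 = $12,000. 22% of the $49,150 excess over $189,300 is $10,813; credit = $12,000 − $10,813 = $1,187.
Lost: $3,387 − $1,187 = $2,200.

$2,200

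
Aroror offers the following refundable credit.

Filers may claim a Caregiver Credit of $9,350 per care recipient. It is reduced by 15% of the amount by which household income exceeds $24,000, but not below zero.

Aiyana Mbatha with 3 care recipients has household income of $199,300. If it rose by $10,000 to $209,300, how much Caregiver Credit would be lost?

$1,500

At $199,300 — base = 3 × $9,350 = $28,050. 15% of the $175,300 excess over $24,000 is $26,295; credit = $28,050 − $26,295 = $1,755.
At $209,300 — base = 3 × $9,350 = $28,050. 15% of the $185,300 excess over $24,000 is $27,795; credit = $28,050 − $27,795 = $255.
Lost: $1,755 − $255 = $1,500.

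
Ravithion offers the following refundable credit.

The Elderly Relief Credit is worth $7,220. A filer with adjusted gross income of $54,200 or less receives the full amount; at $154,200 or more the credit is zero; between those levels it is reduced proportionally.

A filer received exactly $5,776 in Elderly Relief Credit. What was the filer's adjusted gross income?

$5,776 is 5,776/7,220 of the full $7,220, so 1,444/7,220 of the $100,000 range has been used: income = $54,200 + $100,000 × 1,444/7,220 = $74,200.

$74,200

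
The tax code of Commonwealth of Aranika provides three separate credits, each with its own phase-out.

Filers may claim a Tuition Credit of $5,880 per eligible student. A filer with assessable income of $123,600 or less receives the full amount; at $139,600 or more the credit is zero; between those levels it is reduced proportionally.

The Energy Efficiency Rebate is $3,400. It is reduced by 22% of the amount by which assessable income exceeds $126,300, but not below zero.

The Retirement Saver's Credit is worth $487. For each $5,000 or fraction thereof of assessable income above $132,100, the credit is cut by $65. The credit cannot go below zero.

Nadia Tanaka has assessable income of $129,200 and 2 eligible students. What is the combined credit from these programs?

$10,893

Tuition Credit: base = 2 × $5,880 = $11,760. $129,200 is $5,600 into a $16,000 phase-out range, leaving 10,400/16,000 of the credit: $11,760 × 10,400/16,000 = $7,644.
Energy Efficiency Rebate: 22% of the $2,900 excess over $126,300 is $638; credit = $3,400 − $638 = $2,762.
Retirement Saver's Credit: $129,200 is at or below the $132,100 threshold, so the full $487 applies.
Total: $7,644 + $2,762 + $487 = $10,893.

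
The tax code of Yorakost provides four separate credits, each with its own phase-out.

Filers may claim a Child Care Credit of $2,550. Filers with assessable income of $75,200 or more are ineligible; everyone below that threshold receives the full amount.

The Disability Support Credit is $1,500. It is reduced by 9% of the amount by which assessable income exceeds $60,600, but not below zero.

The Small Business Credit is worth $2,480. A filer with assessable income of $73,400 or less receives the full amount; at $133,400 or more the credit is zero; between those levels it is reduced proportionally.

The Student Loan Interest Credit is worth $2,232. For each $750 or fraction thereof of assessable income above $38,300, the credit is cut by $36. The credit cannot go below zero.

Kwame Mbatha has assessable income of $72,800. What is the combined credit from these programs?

$6,008

Child Care Credit: $72,800 is below the $75,200 cutoff, so the full $2,550 applies.
Disability Support Credit: 9% of the $12,200 excess over $60,600 is $1,098; credit = $1,500 − $1,098 = $402.
Small Business Credit: $72,800 is at or below the $73,400 threshold, so the full $2,480 applies.
Student Loan Interest Credit: income exceeds $38,300 by $34,500, which is 46 full-or-partial $750 increments; reduction = 46 × $36 = $1,656, leaving $576.
Total: $2,550 + $402 + $2,480 + $576 = $6,008.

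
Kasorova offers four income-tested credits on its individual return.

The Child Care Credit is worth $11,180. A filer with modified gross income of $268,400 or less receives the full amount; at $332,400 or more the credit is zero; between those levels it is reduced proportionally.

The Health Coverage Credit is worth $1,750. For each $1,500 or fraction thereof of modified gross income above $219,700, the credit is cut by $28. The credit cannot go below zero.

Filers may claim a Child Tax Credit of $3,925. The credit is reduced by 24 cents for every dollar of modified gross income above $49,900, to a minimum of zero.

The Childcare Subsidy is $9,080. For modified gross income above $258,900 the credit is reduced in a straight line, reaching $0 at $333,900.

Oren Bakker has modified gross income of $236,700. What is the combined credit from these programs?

$21,674

Child Care Credit: $236,700 is at or below the $268,400 threshold, so the full $11,180 applies.
Health Coverage Credit: income exceeds $219,700 by $17,000, which is 12 full-or-partial $1,500 increments; reduction = 12 × $28 = $336, leaving $1,414.
Child Tax Credit: 24% of the $186,800 excess over $49,900 is $44,832 ≥ base, so the credit is $0.
Childcare Subsidy: $236,700 is at or below the $258,900 threshold, so the full $9,080 applies.
Total: $11,180 + $1,414 + $0 + $9,080 = $21,674.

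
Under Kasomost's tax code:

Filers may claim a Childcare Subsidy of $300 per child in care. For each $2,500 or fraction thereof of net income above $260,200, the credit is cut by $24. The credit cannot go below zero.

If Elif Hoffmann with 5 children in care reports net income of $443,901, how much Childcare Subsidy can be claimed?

Childcare Subsidy: base = 5 × $300 = $1,500. income exceeds $260,200 by $183,701 → 74 increments × $24 = $1,776 ≥ base, so the credit is $0.

$0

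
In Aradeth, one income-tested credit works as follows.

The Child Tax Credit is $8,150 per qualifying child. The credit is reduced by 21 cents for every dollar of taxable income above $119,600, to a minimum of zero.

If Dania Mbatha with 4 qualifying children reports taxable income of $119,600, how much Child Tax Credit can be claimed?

$32,600

Child Tax Credit: base = 4 × $8,150 = $32,600. $119,600 is at or below the $119,600 threshold, so the full $32,600 applies.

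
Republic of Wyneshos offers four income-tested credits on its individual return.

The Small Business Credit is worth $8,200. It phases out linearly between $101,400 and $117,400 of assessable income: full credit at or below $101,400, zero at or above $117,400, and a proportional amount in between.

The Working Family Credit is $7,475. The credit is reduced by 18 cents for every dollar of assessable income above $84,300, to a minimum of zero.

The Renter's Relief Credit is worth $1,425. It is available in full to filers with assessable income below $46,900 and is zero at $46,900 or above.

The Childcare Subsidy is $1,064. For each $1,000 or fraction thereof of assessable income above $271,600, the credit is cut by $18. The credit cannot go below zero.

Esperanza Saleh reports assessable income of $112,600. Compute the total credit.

$5,905

Small Business Credit: $112,600 is $11,200 into a $16,000 phase-out range, leaving 4,800/16,000 of the credit: $8,200 × 4,800/16,000 = $2,460.
Working Family Credit: 18% of the $28,300 excess over $84,300 is $5,094; credit = $7,475 − $5,094 = $2,381.
Renter's Relief Credit: $112,600 meets or exceeds the $46,900 cutoff, so the credit is $0.
Childcare Subsidy: $112,600 is at or below the $271,600 threshold, so the full $1,064 applies.
Total: $2,460 + $2,381 + $0 + $1,064 = $5,905.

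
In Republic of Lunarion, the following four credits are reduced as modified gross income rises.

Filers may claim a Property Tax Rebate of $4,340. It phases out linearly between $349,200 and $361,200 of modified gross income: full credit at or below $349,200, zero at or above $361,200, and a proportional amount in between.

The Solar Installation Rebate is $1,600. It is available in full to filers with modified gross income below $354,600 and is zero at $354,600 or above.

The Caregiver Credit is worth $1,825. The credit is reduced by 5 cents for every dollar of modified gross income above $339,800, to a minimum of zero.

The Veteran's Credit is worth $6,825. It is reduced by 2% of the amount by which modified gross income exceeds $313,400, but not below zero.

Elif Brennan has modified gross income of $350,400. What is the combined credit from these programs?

$12,886

Property Tax Rebate: $350,400 is $1,200 into a $12,000 phase-out range, leaving 10,800/12,000 of the credit: $4,340 × 10,800/12,000 = $3,906.
Solar Installation Rebate: $350,400 is below the $354,600 cutoff, so the full $1,600 applies.
Caregiver Credit: 5% of the $10,600 excess over $339,800 is $530; credit = $1,825 − $530 = $1,295.
Veteran's Credit: 2% of the $37,000 excess over $313,400 is $740; credit = $6,825 − $740 = $6,085.
Total: $3,906 + $1,600 + $1,295 + $6,085 = $12,886.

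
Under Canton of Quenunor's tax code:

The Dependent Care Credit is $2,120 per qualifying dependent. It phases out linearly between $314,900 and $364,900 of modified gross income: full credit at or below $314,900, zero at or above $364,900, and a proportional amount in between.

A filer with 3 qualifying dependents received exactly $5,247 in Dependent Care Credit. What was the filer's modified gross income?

Full credit = 3 × $2,120 = $6,360.
$5,247 is 5,247/6,360 of the full $6,360, so 1,113/6,360 of the $50,000 range has been used: income = $314,900 + $50,000 × 1,113/6,360 = $323,650.

$323,650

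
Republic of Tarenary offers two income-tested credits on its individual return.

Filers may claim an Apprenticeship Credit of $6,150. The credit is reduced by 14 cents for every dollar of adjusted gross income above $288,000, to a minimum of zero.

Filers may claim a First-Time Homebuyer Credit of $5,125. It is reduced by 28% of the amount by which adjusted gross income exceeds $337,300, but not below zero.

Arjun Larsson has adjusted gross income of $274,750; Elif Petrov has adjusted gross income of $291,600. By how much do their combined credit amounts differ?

Arjun ($274,750): Apprenticeship Credit: $274,750 is at or below the $288,000 threshold, so the full $6,150 applies. First-Time Homebuyer Credit: $274,750 is at or below the $337,300 threshold, so the full $5,125 applies. total $6,150 + $5,125 = $11,275
Elif ($291,600): Apprenticeship Credit: 14% of the $3,600 excess over $288,000 is $504; credit = $6,150 − $504 = $5,646. First-Time Homebuyer Credit: $291,600 is at or below the $337,300 threshold, so the full $5,125 applies. total $5,646 + $5,125 = $10,771
Difference: |$11,275 − $10,771| = $504.

$504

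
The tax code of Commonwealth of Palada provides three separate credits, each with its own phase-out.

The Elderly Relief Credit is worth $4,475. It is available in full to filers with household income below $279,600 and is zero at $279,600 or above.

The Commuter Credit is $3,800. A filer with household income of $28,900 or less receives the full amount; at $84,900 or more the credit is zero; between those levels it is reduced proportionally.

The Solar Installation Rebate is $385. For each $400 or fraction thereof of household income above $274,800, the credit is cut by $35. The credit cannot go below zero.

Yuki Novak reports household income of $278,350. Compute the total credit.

$4,545

Elderly Relief Credit: $278,350 is below the $279,600 cutoff, so the full $4,475 applies.
Commuter Credit: $278,350 is at or above $84,900, so the credit is $0.
Solar Installation Rebate: income exceeds $274,800 by $3,550, which is 9 full-or-partial $400 increments; reduction = 9 × $35 = $315, leaving $70.
Total: $4,475 + $0 + $70 = $4,545.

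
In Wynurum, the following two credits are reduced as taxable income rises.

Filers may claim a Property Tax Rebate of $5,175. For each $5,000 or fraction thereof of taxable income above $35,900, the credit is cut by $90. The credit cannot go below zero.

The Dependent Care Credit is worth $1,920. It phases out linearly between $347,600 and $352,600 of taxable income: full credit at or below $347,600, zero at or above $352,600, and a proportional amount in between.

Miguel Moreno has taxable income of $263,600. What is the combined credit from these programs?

$2,955

Property Tax Rebate: income exceeds $35,900 by $227,700, which is 46 full-or-partial $5,000 increments; reduction = 46 × $90 = $4,140, leaving $1,035.
Dependent Care Credit: $263,600 is at or below the $347,600 threshold, so the full $1,920 applies.
Total: $1,035 + $1,920 = $2,955.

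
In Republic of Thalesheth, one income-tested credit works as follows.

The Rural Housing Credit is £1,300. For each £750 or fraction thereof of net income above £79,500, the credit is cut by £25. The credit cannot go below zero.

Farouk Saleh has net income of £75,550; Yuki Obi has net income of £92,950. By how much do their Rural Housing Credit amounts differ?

Farouk (£75,550): Rural Housing Credit: £75,550 is at or below the £79,500 threshold, so the full £1,300 applies.
Yuki (£92,950): Rural Housing Credit: income exceeds £79,500 by £13,450, which is 18 full-or-partial £750 increments; reduction = 18 × £25 = £450, leaving £850.
Difference: |£1,300 − £850| = £450.

£450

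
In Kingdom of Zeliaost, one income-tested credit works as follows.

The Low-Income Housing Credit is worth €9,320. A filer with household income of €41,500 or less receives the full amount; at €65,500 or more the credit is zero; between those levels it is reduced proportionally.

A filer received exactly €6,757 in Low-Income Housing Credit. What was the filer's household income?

€48,100

€6,757 is 6,757/9,320 of the full €9,320, so 2,563/9,320 of the €24,000 range has been used: income = €41,500 + €24,000 × 2,563/9,320 = €48,100.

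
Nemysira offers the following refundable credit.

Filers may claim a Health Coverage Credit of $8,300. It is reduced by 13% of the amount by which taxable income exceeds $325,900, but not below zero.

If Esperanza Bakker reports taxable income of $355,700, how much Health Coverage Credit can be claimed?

$4,426

Health Coverage Credit: 13% of the $29,800 excess over $325,900 is $3,874; credit = $8,300 − $3,874 = $4,426.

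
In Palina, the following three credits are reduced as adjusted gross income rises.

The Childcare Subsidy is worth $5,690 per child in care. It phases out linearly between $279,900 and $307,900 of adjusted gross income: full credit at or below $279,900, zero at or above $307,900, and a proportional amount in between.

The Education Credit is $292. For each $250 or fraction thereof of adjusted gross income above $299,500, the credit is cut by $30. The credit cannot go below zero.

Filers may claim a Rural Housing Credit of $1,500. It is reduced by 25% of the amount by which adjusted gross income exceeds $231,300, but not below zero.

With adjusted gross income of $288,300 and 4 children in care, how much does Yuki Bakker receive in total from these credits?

Childcare Subsidy: base = 4 × $5,690 = $22,760. $288,300 is $8,400 into a $28,000 phase-out range, leaving 19,600/28,000 of the credit: $22,760 × 19,600/28,000 = $15,932.
Education Credit: $288,300 is at or below the $299,500 threshold, so the full $292 applies.
Rural Housing Credit: 25% of the $57,000 excess over $231,300 is $14,250 ≥ base, so the credit is $0.
Total: $15,932 + $292 + $0 = $16,224.

$16,224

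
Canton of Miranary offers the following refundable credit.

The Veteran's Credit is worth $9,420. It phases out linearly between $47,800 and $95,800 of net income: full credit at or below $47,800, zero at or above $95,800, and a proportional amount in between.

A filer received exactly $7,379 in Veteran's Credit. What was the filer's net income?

$58,200

$7,379 is 7,379/9,420 of the full $9,420, so 2,041/9,420 of the $48,000 range has been used: income = $47,800 + $48,000 × 2,041/9,420 = $58,200.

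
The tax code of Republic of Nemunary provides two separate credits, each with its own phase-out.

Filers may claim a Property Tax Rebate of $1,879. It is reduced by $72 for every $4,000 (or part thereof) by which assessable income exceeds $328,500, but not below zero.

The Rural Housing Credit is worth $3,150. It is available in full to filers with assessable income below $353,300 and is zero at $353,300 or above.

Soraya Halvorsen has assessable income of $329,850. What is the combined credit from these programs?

$4,957

Property Tax Rebate: income exceeds $328,500 by $1,350, which is 1 full-or-partial $4,000 increment; reduction = 1 × $72 = $72, leaving $1,807.
Rural Housing Credit: $329,850 is below the $353,300 cutoff, so the full $3,150 applies.
Total: $1,807 + $3,150 = $4,957.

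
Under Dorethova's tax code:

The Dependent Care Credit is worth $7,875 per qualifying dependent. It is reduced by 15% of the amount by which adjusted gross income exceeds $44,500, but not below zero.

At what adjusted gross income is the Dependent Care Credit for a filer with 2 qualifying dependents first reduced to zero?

Full credit = 2 × $7,875 = $15,750.
The credit falls by 15% of each dollar above $44,500, so it reaches zero when the excess is $15,750 / 15% = $105,000: income = $44,500 + $105,000 = $149,500.

$149,500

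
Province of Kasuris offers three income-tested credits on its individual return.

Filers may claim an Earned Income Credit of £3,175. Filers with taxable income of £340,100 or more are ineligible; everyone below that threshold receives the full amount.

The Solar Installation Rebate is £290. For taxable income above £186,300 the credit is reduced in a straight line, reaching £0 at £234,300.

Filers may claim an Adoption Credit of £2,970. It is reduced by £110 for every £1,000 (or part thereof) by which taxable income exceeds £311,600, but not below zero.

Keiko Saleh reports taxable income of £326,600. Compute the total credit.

Earned Income Credit: £326,600 is below the £340,100 cutoff, so the full £3,175 applies.
Solar Installation Rebate: £326,600 is at or above £234,300, so the credit is £0.
Adoption Credit: income exceeds £311,600 by £15,000, which is 15 full-or-partial £1,000 increments; reduction = 15 × £110 = £1,650, leaving £1,320.
Total: £3,175 + £0 + £1,320 = £4,495.

£4,495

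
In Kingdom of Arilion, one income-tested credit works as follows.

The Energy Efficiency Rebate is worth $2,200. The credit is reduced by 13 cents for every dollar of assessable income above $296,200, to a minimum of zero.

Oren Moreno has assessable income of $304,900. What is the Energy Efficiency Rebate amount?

Energy Efficiency Rebate: 13% of the $8,700 excess over $296,200 is $1,131; credit = $2,200 − $1,131 = $1,069.

$1,069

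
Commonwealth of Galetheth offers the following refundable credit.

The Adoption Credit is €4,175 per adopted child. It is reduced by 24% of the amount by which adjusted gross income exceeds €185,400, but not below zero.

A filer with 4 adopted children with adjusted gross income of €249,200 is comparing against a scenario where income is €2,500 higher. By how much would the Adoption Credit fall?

At €249,200 — base = 4 × €4,175 = €16,700. 24% of the €63,800 excess over €185,400 is €15,312; credit = €16,700 − €15,312 = €1,388.
At €251,700 — base = 4 × €4,175 = €16,700. 24% of the €66,300 excess over €185,400 is €15,912; credit = €16,700 − €15,912 = €788.
Lost: €1,388 − €788 = €600.

€600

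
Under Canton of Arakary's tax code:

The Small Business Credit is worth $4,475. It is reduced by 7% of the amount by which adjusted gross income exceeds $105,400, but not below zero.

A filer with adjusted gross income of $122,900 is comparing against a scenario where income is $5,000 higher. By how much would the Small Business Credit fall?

$350

At $122,900 — 7% of the $17,500 excess over $105,400 is $1,225; credit = $4,475 − $1,225 = $3,250.
At $127,900 — 7% of the $22,500 excess over $105,400 is $1,575; credit = $4,475 − $1,575 = $2,900.
Lost: $3,250 − $2,900 = $350.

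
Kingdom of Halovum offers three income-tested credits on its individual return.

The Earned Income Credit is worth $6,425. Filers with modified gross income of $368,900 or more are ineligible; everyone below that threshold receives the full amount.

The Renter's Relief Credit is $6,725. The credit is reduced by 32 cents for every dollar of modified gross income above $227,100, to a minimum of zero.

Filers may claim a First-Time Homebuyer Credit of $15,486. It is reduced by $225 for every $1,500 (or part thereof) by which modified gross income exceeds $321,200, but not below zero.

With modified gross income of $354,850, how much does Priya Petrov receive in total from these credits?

$16,736

Earned Income Credit: $354,850 is below the $368,900 cutoff, so the full $6,425 applies.
Renter's Relief Credit: 32% of the $127,750 excess over $227,100 is $40,880 ≥ base, so the credit is $0.
First-Time Homebuyer Credit: income exceeds $321,200 by $33,650, which is 23 full-or-partial $1,500 increments; reduction = 23 × $225 = $5,175, leaving $10,311.
Total: $6,425 + $0 + $10,311 = $16,736.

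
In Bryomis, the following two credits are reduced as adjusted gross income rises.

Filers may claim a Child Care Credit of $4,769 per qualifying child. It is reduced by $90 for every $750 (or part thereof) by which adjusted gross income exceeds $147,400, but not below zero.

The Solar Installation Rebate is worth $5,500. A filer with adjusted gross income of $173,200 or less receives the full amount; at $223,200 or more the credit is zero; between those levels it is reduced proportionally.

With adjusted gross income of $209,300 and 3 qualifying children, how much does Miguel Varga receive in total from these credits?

Child Care Credit: base = 3 × $4,769 = $14,307. income exceeds $147,400 by $61,900, which is 83 full-or-partial $750 increments; reduction = 83 × $90 = $7,470, leaving $6,837.
Solar Installation Rebate: $209,300 is $36,100 into a $50,000 phase-out range, leaving 13,900/50,000 of the credit: $5,500 × 13,900/50,000 = $1,529.
Total: $6,837 + $1,529 = $8,366.

$8,366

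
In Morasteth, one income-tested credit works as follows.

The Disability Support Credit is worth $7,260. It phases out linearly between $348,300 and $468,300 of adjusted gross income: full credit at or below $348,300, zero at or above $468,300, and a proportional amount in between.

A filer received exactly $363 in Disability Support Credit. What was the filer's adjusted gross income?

$363 is 363/7,260 of the full $7,260, so 6,897/7,260 of the $120,000 range has been used: income = $348,300 + $120,000 × 6,897/7,260 = $462,300.

$462,300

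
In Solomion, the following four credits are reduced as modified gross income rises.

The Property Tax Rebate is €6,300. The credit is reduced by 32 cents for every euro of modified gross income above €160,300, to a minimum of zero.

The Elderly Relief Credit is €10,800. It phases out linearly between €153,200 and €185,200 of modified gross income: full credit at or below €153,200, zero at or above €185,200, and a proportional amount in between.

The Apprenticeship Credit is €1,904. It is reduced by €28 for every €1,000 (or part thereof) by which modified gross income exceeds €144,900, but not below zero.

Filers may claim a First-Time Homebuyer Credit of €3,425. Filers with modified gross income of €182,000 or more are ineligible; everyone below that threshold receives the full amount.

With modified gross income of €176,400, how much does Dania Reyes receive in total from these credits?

Property Tax Rebate: 32% of the €16,100 excess over €160,300 is €5,152; credit = €6,300 − €5,152 = €1,148.
Elderly Relief Credit: €176,400 is €23,200 into a €32,000 phase-out range, leaving 8,800/32,000 of the credit: €10,800 × 8,800/32,000 = €2,970.
Apprenticeship Credit: income exceeds €144,900 by €31,500, which is 32 full-or-partial €1,000 increments; reduction = 32 × €28 = €896, leaving €1,008.
First-Time Homebuyer Credit: €176,400 is below the €182,000 cutoff, so the full €3,425 applies.
Total: €1,148 + €2,970 + €1,008 + €3,425 = €8,551.

€8,551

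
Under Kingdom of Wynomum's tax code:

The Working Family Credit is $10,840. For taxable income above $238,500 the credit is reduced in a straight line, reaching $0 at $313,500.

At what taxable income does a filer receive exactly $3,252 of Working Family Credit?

$291,000

$3,252 is 3,252/10,840 of the full $10,840, so 7,588/10,840 of the $75,000 range has been used: income = $238,500 + $75,000 × 7,588/10,840 = $291,000.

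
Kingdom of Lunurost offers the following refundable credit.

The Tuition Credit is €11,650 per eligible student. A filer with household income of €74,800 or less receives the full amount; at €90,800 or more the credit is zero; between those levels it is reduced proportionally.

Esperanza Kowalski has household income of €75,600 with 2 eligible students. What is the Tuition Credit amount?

€22,135

Tuition Credit: base = 2 × €11,650 = €23,300. €75,600 is €800 into a €16,000 phase-out range, leaving 15,200/16,000 of the credit: €23,300 × 15,200/16,000 = €22,135.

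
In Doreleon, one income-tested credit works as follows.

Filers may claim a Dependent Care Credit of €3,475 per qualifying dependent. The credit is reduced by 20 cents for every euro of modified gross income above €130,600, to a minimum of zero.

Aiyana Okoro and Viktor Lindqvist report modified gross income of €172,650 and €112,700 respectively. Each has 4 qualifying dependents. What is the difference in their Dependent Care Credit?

€8,410

Aiyana (€172,650): Dependent Care Credit: base = 4 × €3,475 = €13,900. 20% of the €42,050 excess over €130,600 is €8,410; credit = €13,900 − €8,410 = €5,490.
Viktor (€112,700): Dependent Care Credit: base = 4 × €3,475 = €13,900. €112,700 is at or below the €130,600 threshold, so the full €13,900 applies.
Difference: |€5,490 − €13,900| = €8,410.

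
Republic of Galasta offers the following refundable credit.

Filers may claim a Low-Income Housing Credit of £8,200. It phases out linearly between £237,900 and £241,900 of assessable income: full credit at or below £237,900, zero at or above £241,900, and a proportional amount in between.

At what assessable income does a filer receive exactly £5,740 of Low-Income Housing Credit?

£239,100

£5,740 is 5,740/8,200 of the full £8,200, so 2,460/8,200 of the £4,000 range has been used: income = £237,900 + £4,000 × 2,460/8,200 = £239,100.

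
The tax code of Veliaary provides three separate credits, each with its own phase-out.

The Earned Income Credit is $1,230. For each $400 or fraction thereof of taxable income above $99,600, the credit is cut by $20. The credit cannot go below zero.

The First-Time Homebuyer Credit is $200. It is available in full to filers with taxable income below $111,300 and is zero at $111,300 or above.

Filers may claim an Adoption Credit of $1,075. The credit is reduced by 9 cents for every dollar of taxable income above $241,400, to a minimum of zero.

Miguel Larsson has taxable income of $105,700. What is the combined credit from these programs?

$2,185

Earned Income Credit: income exceeds $99,600 by $6,100, which is 16 full-or-partial $400 increments; reduction = 16 × $20 = $320, leaving $910.
First-Time Homebuyer Credit: $105,700 is below the $111,300 cutoff, so the full $200 applies.
Adoption Credit: $105,700 is at or below the $241,400 threshold, so the full $1,075 applies.
Total: $910 + $200 + $1,075 = $2,185.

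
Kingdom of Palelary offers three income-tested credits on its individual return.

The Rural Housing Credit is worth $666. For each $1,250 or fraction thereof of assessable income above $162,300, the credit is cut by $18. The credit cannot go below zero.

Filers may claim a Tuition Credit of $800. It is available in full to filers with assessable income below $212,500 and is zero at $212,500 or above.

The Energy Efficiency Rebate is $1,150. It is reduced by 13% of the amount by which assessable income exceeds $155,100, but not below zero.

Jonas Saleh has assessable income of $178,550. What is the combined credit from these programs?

$1,232

Rural Housing Credit: income exceeds $162,300 by $16,250, which is 13 full-or-partial $1,250 increments; reduction = 13 × $18 = $234, leaving $432.
Tuition Credit: $178,550 is below the $212,500 cutoff, so the full $800 applies.
Energy Efficiency Rebate: 13% of the $23,450 excess over $155,100 is $3,048.50 ≥ base, so the credit is $0.
Total: $432 + $800 + $0 = $1,232.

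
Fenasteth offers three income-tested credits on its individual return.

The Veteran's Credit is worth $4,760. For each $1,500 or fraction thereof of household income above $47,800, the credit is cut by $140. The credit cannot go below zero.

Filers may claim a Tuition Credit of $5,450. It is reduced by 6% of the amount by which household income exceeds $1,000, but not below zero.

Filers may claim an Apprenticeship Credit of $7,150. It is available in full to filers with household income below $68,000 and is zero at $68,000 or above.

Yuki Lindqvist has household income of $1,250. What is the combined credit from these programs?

Veteran's Credit: $1,250 is at or below the $47,800 threshold, so the full $4,760 applies.
Tuition Credit: 6% of the $250 excess over $1,000 is $15; credit = $5,450 − $15 = $5,435.
Apprenticeship Credit: $1,250 is below the $68,000 cutoff, so the full $7,150 applies.
Total: $4,760 + $5,435 + $7,150 = $17,345.

$17,345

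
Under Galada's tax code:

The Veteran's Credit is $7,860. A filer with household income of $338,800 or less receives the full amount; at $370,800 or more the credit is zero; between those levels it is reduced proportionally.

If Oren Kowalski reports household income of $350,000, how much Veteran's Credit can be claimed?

$5,109

Veteran's Credit: $350,000 is $11,200 into a $32,000 phase-out range, leaving 20,800/32,000 of the credit: $7,860 × 20,800/32,000 = $5,109.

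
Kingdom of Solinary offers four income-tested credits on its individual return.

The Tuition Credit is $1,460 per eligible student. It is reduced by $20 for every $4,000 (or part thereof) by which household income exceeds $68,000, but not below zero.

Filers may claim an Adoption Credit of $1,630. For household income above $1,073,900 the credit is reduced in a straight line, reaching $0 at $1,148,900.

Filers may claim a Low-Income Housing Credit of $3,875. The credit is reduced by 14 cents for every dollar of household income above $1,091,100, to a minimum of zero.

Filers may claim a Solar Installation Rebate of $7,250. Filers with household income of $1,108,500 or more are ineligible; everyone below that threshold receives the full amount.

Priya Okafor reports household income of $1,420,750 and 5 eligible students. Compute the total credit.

$520

Tuition Credit: base = 5 × $1,460 = $7,300. income exceeds $68,000 by $1,352,750, which is 339 full-or-partial $4,000 increments; reduction = 339 × $20 = $6,780, leaving $520.
Adoption Credit: $1,420,750 is at or above $1,148,900, so the credit is $0.
Low-Income Housing Credit: 14% of the $329,650 excess over $1,091,100 is $46,151 ≥ base, so the credit is $0.
Solar Installation Rebate: $1,420,750 meets or exceeds the $1,108,500 cutoff, so the credit is $0.
Total: $520 + $0 + $0 + $0 = $520.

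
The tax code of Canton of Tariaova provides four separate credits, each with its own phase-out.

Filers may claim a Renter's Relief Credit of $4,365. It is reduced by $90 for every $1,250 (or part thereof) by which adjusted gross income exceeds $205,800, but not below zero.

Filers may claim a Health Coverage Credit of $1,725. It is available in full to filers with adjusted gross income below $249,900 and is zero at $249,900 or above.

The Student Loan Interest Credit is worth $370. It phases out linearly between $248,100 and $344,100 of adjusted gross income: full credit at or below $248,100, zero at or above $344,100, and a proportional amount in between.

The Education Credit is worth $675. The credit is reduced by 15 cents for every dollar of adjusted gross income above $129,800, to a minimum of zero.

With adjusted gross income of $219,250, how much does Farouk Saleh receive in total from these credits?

$5,470

Renter's Relief Credit: income exceeds $205,800 by $13,450, which is 11 full-or-partial $1,250 increments; reduction = 11 × $90 = $990, leaving $3,375.
Health Coverage Credit: $219,250 is below the $249,900 cutoff, so the full $1,725 applies.
Student Loan Interest Credit: $219,250 is at or below the $248,100 threshold, so the full $370 applies.
Education Credit: 15% of the $89,450 excess over $129,800 is $13,417.50 ≥ base, so the credit is $0.
Total: $3,375 + $1,725 + $370 + $0 = $5,470.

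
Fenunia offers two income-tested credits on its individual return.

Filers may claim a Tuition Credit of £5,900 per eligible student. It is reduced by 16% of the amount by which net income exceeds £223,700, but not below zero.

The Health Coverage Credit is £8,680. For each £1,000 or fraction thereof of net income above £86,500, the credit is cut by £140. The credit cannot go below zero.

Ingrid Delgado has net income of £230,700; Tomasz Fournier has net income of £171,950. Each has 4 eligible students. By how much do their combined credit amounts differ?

£1,120

Ingrid (£230,700): Tuition Credit: base = 4 × £5,900 = £23,600. 16% of the £7,000 excess over £223,700 is £1,120; credit = £23,600 − £1,120 = £22,480. Health Coverage Credit: income exceeds £86,500 by £144,200 → 145 increments × £140 = £20,300 ≥ base, so the credit is £0. total £22,480 + £0 = £22,480
Tomasz (£171,950): Tuition Credit: base = 4 × £5,900 = £23,600. £171,950 is at or below the £223,700 threshold, so the full £23,600 applies. Health Coverage Credit: income exceeds £86,500 by £85,450 → 86 increments × £140 = £12,040 ≥ base, so the credit is £0. total £23,600 + £0 = £23,600
Difference: |£22,480 − £23,600| = £1,120.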